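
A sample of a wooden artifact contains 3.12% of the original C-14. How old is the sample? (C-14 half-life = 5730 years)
Age = t½ × log₂(1/ratio) = 28660 years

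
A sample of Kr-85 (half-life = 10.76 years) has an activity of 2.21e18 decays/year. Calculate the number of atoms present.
N = A/λ = 3.431e19 atoms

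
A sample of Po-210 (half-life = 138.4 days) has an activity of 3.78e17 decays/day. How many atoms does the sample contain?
N = A/λ = 7.547e19 atoms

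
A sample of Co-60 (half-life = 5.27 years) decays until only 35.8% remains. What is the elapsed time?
t = t½ × log₂(N₀/N) = 7.81 years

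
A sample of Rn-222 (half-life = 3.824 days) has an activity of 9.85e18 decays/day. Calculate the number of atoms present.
N = A/λ = 5.434e19 atoms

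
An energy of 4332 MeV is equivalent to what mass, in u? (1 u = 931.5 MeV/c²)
m = E/c² = 4.651 u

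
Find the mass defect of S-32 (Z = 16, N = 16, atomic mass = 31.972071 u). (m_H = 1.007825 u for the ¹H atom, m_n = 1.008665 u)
Δm = Z·m_H + N·m_n − M = 0.2918 u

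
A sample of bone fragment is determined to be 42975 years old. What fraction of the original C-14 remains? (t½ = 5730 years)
N/N₀ = (1/2)^(t/t½) = 0.005524 = 0.552%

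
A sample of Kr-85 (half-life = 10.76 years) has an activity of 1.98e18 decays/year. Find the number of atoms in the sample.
N = A/λ = 3.074e19 atoms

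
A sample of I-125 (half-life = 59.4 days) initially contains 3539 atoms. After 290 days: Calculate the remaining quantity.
N = N₀(1/2)^(t/t½) = 120 atoms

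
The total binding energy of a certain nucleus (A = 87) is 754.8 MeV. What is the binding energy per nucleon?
B.E./A = 754.8/87 = 8.676 MeV/nucleon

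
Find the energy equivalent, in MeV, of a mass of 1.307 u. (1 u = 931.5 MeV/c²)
E = mc² = 1217 MeV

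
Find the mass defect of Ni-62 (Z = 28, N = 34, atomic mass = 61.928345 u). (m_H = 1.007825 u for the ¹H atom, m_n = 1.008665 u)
Δm = Z·m_H + N·m_n − M = 0.5854 u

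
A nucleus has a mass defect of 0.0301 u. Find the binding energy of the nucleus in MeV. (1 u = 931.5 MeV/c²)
B.E. = Δm × 931.5 = 28.04 MeV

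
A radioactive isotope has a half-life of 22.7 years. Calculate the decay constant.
λ = ln(2)/t½ = 0.03054 year⁻¹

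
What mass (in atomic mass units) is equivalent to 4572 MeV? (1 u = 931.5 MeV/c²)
m = E/c² = 4.908 u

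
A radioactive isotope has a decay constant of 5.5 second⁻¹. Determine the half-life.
t½ = ln(2)/λ = 0.126 seconds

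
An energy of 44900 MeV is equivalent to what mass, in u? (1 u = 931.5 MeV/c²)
m = E/c² = 48.2 u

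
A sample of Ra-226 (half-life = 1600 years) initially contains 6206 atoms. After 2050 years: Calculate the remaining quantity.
N = N₀(1/2)^(t/t½) = 2553 atoms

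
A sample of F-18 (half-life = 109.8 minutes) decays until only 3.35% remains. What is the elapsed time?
t = t½ × log₂(N₀/N) = 538 minutes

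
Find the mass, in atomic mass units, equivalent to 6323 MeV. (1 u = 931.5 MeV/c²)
m = E/c² = 6.788 u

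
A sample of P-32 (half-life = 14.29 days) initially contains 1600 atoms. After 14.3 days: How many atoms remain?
N = N₀(1/2)^(t/t½) = 799.6 atoms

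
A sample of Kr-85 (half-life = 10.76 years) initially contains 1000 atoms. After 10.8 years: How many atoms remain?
N = N₀(1/2)^(t/t½) = 498.7 atoms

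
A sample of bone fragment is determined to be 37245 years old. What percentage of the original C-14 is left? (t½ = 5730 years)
N/N₀ = (1/2)^(t/t½) = 0.01105 = 1.1%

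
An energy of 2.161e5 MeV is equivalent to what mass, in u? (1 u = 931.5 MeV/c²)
m = E/c² = 232 u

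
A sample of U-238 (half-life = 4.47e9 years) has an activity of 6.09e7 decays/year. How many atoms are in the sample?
N = A/λ = 3.927e17 atoms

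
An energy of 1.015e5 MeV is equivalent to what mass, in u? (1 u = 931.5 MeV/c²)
m = E/c² = 109 u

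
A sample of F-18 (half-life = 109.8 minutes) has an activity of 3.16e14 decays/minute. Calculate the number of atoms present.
N = A/λ = 5.006e16 atoms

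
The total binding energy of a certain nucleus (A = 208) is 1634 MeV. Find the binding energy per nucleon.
B.E./A = 1634/208 = 7.856 MeV/nucleon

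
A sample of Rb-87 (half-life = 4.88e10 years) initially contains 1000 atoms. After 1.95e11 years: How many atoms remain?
N = N₀(1/2)^(t/t½) = 62.68 atoms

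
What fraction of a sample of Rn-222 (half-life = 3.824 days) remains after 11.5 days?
N/N₀ = (1/2)^(t/t½) = 0.1244 = 12.4%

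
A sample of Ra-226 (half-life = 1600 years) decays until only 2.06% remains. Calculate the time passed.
t = t½ × log₂(N₀/N) = 8962 years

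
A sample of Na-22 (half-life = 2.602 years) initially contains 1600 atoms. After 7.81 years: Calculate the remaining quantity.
N = N₀(1/2)^(t/t½) = 199.8 atoms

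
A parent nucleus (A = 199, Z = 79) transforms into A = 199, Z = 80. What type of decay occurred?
ΔA = 0, ΔZ = +1 ⇒ beta-minus decay (β⁻)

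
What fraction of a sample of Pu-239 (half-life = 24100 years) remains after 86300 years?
N/N₀ = (1/2)^(t/t½) = 0.08357 = 8.36%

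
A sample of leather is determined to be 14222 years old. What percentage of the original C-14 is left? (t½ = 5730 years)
N/N₀ = (1/2)^(t/t½) = 0.179 = 17.9%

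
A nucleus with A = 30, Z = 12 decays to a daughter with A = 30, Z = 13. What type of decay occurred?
ΔA = 0, ΔZ = +1 ⇒ beta-minus decay (β⁻)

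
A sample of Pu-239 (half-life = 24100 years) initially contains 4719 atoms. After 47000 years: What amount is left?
N = N₀(1/2)^(t/t½) = 1221 atoms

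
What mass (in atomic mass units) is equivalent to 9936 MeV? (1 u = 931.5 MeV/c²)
m = E/c² = 10.67 u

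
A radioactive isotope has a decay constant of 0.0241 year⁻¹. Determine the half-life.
t½ = ln(2)/λ = 28.76 years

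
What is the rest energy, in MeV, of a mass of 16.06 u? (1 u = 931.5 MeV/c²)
E = mc² = 14960 MeV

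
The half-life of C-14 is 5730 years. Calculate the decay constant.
λ = ln(2)/t½ = 1.21e-4 year⁻¹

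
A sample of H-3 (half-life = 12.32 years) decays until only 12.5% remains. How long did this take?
t = t½ × log₂(N₀/N) = 36.96 years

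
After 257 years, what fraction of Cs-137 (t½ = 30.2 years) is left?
N/N₀ = (1/2)^(t/t½) = 0.002743 = 0.274%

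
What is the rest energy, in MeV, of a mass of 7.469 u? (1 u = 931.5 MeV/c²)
E = mc² = 6957 MeV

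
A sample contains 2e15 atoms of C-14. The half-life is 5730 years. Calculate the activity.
A = λN = 2.419e11 decays/year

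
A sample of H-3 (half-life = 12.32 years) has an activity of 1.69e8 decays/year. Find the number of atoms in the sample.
N = A/λ = 3.004e9 atoms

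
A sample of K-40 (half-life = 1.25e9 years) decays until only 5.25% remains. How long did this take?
t = t½ × log₂(N₀/N) = 5.314e9 years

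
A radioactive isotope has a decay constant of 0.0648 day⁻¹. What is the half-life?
t½ = ln(2)/λ = 10.7 days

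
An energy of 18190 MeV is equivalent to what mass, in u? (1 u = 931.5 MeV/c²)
m = E/c² = 19.53 u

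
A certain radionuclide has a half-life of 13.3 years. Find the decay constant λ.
λ = ln(2)/t½ = 0.05212 year⁻¹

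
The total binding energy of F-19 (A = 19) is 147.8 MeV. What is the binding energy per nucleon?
B.E./A = 147.8/19 = 7.779 MeV/nucleon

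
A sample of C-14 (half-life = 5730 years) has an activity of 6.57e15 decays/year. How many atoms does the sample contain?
N = A/λ = 5.431e19 atoms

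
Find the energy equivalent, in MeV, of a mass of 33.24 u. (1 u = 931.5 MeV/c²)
E = mc² = 30960 MeV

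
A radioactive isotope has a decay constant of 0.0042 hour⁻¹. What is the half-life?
t½ = ln(2)/λ = 165 hours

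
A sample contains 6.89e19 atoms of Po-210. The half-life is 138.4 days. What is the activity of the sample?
A = λN = 3.451e17 decays/day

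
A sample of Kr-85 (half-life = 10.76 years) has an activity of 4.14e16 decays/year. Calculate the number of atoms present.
N = A/λ = 6.427e17 atoms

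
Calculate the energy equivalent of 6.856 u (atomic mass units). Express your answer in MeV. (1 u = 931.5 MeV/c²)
E = mc² = 6386 MeV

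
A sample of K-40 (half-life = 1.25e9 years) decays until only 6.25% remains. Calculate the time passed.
t = t½ × log₂(N₀/N) = 5e9 years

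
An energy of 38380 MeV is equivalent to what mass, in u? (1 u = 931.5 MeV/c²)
m = E/c² = 41.2 u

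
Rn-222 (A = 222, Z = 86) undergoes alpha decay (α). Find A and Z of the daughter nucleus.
Daughter: A = 218, Z = 84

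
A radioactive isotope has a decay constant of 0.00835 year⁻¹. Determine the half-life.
t½ = ln(2)/λ = 83.01 years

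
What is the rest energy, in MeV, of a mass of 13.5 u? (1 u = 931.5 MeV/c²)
E = mc² = 12580 MeV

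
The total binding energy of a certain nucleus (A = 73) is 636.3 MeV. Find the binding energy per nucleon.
B.E./A = 636.3/73 = 8.716 MeV/nucleon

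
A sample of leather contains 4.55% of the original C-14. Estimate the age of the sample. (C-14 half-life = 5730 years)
Age = t½ × log₂(1/ratio) = 25540 years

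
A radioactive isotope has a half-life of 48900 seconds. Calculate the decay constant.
λ = ln(2)/t½ = 1.417e-5 second⁻¹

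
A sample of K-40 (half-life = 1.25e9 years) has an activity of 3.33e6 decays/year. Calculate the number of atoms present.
N = A/λ = 6.005e15 atoms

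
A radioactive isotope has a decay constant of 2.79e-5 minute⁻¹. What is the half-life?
t½ = ln(2)/λ = 24840 minutes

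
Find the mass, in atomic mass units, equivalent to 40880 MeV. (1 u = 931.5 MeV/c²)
m = E/c² = 43.89 u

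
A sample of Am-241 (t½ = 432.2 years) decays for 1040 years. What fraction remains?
N/N₀ = (1/2)^(t/t½) = 0.1886 = 18.9%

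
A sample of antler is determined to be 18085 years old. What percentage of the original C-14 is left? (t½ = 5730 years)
N/N₀ = (1/2)^(t/t½) = 0.1122 = 11.2%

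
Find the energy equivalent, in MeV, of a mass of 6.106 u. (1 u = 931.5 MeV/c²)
E = mc² = 5688 MeV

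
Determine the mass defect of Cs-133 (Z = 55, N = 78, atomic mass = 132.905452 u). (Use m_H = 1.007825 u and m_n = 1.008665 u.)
Δm = Z·m_H + N·m_n − M = 1.201 u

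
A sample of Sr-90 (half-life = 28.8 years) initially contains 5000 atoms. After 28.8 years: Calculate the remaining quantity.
N = N₀(1/2)^(t/t½) = 2500 atoms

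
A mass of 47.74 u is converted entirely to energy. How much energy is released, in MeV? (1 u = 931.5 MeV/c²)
E = mc² = 44470 MeV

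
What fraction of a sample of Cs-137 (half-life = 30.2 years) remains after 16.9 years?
N/N₀ = (1/2)^(t/t½) = 0.6785 = 67.8%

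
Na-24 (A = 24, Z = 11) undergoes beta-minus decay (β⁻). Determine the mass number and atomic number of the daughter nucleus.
Daughter: A = 24, Z = 12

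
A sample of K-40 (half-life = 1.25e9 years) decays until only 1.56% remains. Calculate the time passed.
t = t½ × log₂(N₀/N) = 7.503e9 years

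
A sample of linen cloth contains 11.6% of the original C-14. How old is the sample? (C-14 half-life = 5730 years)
Age = t½ × log₂(1/ratio) = 17810 years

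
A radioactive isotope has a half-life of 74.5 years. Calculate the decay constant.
λ = ln(2)/t½ = 0.009304 year⁻¹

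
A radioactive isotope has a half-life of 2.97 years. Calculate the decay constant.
λ = ln(2)/t½ = 0.2334 year⁻¹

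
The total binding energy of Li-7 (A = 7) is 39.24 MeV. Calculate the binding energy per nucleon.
B.E./A = 39.24/7 = 5.606 MeV/nucleon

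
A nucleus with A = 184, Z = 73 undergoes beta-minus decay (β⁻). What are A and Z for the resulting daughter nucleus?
Daughter: A = 184, Z = 74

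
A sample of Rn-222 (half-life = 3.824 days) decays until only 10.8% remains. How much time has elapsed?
t = t½ × log₂(N₀/N) = 12.28 days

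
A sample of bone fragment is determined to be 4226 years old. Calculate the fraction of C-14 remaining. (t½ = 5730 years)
N/N₀ = (1/2)^(t/t½) = 0.5998 = 60%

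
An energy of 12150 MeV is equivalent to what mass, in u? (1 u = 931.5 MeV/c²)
m = E/c² = 13.04 u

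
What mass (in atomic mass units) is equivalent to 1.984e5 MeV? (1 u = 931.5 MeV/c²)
m = E/c² = 213 u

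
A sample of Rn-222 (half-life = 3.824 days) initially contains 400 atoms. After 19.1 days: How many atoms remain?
N = N₀(1/2)^(t/t½) = 12.55 atoms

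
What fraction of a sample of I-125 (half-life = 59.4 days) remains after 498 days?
N/N₀ = (1/2)^(t/t½) = 0.002994 = 0.299%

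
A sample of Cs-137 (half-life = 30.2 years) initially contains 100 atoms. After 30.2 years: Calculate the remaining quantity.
N = N₀(1/2)^(t/t½) = 50 atoms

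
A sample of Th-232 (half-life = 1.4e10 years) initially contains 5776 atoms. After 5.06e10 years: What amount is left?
N = N₀(1/2)^(t/t½) = 471.6 atoms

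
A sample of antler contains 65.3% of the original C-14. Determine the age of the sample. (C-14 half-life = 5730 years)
Age = t½ × log₂(1/ratio) = 3523 years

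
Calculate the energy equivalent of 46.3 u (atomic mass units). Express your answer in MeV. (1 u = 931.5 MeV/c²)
E = mc² = 43130 MeV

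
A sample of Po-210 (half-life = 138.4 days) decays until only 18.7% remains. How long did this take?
t = t½ × log₂(N₀/N) = 334.8 days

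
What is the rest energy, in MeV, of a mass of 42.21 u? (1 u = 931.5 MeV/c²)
E = mc² = 39320 MeV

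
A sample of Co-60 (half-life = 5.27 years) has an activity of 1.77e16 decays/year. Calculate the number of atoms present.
N = A/λ = 1.346e17 atoms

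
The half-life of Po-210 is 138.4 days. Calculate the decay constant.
λ = ln(2)/t½ = 0.005008 day⁻¹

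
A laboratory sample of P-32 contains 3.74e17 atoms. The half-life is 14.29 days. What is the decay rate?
A = λN = 1.814e16 decays/day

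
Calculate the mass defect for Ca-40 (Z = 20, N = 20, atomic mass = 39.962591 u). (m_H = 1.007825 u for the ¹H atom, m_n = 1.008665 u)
Δm = Z·m_H + N·m_n − M = 0.3672 u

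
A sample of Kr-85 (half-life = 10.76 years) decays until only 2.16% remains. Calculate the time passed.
t = t½ × log₂(N₀/N) = 59.53 years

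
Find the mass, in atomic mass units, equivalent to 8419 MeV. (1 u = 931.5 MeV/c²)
m = E/c² = 9.038 u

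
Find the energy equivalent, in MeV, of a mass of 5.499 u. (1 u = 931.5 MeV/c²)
E = mc² = 5122 MeV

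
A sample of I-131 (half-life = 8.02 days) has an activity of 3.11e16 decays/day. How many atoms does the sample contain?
N = A/λ = 3.598e17 atoms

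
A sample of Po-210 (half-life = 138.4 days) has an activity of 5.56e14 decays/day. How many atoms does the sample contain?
N = A/λ = 1.11e17 atoms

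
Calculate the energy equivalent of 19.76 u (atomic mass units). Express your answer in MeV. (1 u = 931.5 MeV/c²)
E = mc² = 18410 MeV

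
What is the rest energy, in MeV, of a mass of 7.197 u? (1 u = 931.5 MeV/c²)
E = mc² = 6704 MeV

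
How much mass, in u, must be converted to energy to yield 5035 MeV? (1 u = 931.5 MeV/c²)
m = E/c² = 5.405 u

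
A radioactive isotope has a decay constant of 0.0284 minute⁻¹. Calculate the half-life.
t½ = ln(2)/λ = 24.41 minutes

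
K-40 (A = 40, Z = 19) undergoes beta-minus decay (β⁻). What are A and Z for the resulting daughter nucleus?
Daughter: A = 40, Z = 20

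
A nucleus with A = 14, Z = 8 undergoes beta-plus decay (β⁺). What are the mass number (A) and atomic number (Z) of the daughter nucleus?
Daughter: A = 14, Z = 7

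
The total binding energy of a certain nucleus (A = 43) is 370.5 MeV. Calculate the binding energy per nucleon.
B.E./A = 370.5/43 = 8.616 MeV/nucleon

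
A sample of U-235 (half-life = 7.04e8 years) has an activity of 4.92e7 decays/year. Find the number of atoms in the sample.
N = A/λ = 4.997e16 atoms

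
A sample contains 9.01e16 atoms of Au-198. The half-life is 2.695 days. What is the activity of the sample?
A = λN = 2.317e16 decays/day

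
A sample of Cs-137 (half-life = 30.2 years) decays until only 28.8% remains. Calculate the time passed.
t = t½ × log₂(N₀/N) = 54.23 years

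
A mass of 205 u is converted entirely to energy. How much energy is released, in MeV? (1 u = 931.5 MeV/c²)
E = mc² = 1.91e5 MeV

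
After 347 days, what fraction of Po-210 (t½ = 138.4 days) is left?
N/N₀ = (1/2)^(t/t½) = 0.1759 = 17.6%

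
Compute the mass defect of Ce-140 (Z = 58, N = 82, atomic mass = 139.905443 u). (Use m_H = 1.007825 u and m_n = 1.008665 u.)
Δm = Z·m_H + N·m_n − M = 1.259 u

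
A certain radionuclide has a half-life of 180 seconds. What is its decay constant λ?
λ = ln(2)/t½ = 0.003851 second⁻¹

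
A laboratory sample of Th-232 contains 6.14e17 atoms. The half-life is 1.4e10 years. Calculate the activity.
A = λN = 3.04e7 decays/year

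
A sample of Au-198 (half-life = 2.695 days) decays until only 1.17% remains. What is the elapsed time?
t = t½ × log₂(N₀/N) = 17.29 days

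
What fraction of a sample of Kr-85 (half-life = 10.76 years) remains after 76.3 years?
N/N₀ = (1/2)^(t/t½) = 0.007335 = 0.733%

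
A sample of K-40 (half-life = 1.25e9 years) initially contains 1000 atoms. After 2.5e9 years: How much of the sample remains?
N = N₀(1/2)^(t/t½) = 250 atoms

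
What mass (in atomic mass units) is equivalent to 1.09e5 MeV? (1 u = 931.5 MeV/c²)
m = E/c² = 117 u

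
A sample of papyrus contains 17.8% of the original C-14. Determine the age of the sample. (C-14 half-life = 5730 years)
Age = t½ × log₂(1/ratio) = 14270 years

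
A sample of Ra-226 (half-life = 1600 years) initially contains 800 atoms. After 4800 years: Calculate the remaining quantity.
N = N₀(1/2)^(t/t½) = 100 atoms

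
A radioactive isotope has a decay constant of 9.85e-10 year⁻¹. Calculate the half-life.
t½ = ln(2)/λ = 7.037e8 years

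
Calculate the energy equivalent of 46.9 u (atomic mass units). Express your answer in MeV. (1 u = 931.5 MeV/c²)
E = mc² = 43690 MeV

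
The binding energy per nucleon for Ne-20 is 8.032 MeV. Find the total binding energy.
B.E. = 8.032 × 20 = 160.6 MeV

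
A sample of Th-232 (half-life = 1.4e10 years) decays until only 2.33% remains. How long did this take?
t = t½ × log₂(N₀/N) = 7.593e10 years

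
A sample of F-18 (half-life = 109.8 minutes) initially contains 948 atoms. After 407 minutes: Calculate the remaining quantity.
N = N₀(1/2)^(t/t½) = 72.61 atoms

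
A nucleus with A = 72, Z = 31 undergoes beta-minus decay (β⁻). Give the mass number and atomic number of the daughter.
Daughter: A = 72, Z = 32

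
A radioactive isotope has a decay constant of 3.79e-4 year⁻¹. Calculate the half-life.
t½ = ln(2)/λ = 1829 years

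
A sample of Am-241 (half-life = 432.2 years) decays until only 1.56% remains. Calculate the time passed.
t = t½ × log₂(N₀/N) = 2594 years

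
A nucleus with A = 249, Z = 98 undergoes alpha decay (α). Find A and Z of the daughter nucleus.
Daughter: A = 245, Z = 96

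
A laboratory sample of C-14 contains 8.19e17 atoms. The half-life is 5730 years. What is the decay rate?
A = λN = 9.907e13 decays/year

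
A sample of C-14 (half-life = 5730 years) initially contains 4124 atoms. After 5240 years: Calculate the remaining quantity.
N = N₀(1/2)^(t/t½) = 2188 atoms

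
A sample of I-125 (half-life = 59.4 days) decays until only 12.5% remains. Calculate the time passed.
t = t½ × log₂(N₀/N) = 178.2 days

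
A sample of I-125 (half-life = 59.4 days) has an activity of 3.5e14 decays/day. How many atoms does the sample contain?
N = A/λ = 2.999e16 atoms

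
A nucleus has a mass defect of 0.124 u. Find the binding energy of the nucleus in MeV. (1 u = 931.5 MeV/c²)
B.E. = Δm × 931.5 = 115.5 MeV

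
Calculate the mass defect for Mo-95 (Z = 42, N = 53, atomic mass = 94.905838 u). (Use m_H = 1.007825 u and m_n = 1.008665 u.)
Δm = Z·m_H + N·m_n − M = 0.8821 u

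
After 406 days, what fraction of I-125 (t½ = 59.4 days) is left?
N/N₀ = (1/2)^(t/t½) = 0.008759 = 0.876%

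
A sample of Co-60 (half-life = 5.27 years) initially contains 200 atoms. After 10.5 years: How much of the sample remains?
N = N₀(1/2)^(t/t½) = 50.26 atoms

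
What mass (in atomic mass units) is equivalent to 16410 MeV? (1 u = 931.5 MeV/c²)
m = E/c² = 17.62 u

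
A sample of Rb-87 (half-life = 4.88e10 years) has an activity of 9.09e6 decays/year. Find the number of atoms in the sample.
N = A/λ = 6.4e17 atoms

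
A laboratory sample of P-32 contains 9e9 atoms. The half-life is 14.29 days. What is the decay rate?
A = λN = 4.366e8 decays/day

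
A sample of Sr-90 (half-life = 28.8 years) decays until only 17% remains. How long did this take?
t = t½ × log₂(N₀/N) = 73.62 years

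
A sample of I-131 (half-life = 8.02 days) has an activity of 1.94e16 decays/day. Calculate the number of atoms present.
N = A/λ = 2.245e17 atoms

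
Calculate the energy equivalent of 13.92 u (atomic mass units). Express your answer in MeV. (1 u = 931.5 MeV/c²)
E = mc² = 12970 MeV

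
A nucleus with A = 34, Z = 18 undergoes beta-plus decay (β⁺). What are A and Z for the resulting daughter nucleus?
Daughter: A = 34, Z = 17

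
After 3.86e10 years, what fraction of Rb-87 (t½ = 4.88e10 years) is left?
N/N₀ = (1/2)^(t/t½) = 0.5779 = 57.8%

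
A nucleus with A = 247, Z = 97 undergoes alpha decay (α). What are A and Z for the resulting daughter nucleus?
Daughter: A = 243, Z = 95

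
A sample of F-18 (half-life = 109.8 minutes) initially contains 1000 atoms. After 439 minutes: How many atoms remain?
N = N₀(1/2)^(t/t½) = 62.58 atoms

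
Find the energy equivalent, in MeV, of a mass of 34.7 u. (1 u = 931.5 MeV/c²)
E = mc² = 32320 MeV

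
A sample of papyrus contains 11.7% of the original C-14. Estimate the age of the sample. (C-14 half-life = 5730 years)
Age = t½ × log₂(1/ratio) = 17740 years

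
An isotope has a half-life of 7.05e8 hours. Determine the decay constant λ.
λ = ln(2)/t½ = 9.832e-10 hour⁻¹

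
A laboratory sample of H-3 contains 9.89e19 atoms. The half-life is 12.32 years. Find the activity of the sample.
A = λN = 5.564e18 decays/year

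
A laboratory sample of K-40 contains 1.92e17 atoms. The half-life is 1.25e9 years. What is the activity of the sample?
A = λN = 1.065e8 decays/year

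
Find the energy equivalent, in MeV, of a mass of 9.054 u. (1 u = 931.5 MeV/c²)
E = mc² = 8434 MeV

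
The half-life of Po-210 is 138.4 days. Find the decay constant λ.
λ = ln(2)/t½ = 0.005008 day⁻¹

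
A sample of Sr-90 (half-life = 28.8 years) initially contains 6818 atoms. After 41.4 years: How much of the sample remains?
N = N₀(1/2)^(t/t½) = 2517 atoms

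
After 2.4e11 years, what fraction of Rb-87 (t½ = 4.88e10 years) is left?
N/N₀ = (1/2)^(t/t½) = 0.03308 = 3.31%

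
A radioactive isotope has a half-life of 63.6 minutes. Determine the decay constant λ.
λ = ln(2)/t½ = 0.0109 minute⁻¹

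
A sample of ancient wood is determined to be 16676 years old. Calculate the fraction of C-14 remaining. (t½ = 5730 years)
N/N₀ = (1/2)^(t/t½) = 0.133 = 13.3%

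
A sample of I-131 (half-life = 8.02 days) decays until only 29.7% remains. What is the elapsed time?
t = t½ × log₂(N₀/N) = 14.05 days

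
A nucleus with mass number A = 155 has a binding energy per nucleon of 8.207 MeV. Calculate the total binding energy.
B.E. = 8.207 × 155 = 1272 MeV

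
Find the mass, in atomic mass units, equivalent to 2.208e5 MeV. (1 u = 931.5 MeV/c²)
m = E/c² = 237 u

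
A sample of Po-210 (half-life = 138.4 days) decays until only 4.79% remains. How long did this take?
t = t½ × log₂(N₀/N) = 606.7 days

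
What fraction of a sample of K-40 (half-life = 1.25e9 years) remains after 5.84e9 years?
N/N₀ = (1/2)^(t/t½) = 0.03923 = 3.92%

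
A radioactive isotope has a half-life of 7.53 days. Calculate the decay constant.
λ = ln(2)/t½ = 0.09205 day⁻¹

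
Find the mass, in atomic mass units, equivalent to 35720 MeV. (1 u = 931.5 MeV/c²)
m = E/c² = 38.35 u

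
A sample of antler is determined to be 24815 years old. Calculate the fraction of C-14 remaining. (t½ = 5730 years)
N/N₀ = (1/2)^(t/t½) = 0.0497 = 4.97%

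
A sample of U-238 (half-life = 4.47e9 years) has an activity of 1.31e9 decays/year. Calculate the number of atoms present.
N = A/λ = 8.448e18 atoms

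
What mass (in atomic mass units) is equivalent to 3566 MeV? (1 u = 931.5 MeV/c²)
m = E/c² = 3.828 u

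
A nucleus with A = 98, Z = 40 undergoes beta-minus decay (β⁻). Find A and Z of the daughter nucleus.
Daughter: A = 98, Z = 41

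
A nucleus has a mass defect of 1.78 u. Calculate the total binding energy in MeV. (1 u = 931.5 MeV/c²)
B.E. = Δm × 931.5 = 1658 MeV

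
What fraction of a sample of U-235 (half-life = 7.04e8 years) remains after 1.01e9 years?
N/N₀ = (1/2)^(t/t½) = 0.3699 = 37%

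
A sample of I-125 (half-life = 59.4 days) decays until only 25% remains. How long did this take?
t = t½ × log₂(N₀/N) = 118.8 days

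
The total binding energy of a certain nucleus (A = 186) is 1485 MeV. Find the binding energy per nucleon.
B.E./A = 1485/186 = 7.984 MeV/nucleon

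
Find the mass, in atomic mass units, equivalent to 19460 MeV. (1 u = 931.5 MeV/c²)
m = E/c² = 20.89 u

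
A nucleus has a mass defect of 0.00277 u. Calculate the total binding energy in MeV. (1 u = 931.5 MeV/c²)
B.E. = Δm × 931.5 = 2.58 MeV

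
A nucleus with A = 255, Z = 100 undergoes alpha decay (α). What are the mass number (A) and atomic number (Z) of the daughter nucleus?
Daughter: A = 251, Z = 98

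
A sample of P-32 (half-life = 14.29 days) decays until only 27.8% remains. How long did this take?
t = t½ × log₂(N₀/N) = 26.39 days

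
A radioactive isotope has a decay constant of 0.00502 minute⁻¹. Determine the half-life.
t½ = ln(2)/λ = 138.1 minutes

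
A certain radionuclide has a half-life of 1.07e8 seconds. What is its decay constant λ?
λ = ln(2)/t½ = 6.478e-9 second⁻¹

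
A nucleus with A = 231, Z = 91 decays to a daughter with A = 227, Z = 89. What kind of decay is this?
ΔA = -4, ΔZ = -2 ⇒ alpha decay (α)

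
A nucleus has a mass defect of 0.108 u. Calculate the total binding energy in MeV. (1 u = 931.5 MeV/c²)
B.E. = Δm × 931.5 = 100.6 MeV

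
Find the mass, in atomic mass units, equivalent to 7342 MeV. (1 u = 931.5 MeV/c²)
m = E/c² = 7.882 u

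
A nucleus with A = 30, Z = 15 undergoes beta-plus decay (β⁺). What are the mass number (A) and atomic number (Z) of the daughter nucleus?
Daughter: A = 30, Z = 14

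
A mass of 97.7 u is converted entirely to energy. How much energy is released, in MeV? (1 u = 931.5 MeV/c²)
E = mc² = 91010 MeV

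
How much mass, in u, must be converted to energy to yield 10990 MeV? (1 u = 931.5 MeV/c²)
m = E/c² = 11.8 u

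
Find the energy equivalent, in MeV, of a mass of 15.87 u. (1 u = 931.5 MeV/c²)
E = mc² = 14780 MeV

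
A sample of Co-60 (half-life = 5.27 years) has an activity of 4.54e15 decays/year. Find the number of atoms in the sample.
N = A/λ = 3.452e16 atoms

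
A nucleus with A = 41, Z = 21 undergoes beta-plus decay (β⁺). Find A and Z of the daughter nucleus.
Daughter: A = 41, Z = 20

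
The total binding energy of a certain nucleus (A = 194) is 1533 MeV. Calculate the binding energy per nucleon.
B.E./A = 1533/194 = 7.902 MeV/nucleon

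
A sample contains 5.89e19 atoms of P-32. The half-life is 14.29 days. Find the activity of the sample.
A = λN = 2.857e18 decays/day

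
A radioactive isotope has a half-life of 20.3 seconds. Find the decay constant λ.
λ = ln(2)/t½ = 0.03415 second⁻¹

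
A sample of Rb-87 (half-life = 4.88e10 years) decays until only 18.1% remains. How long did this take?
t = t½ × log₂(N₀/N) = 1.203e11 years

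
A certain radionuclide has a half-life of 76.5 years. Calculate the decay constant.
λ = ln(2)/t½ = 0.009061 year⁻¹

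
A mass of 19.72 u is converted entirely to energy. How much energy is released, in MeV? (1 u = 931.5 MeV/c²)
E = mc² = 18370 MeV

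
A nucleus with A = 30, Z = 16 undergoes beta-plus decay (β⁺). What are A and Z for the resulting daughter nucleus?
Daughter: A = 30, Z = 15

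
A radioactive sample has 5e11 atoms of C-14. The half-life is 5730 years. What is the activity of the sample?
A = λN = 6.048e7 decays/year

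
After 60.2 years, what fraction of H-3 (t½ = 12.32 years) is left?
N/N₀ = (1/2)^(t/t½) = 0.03381 = 3.38%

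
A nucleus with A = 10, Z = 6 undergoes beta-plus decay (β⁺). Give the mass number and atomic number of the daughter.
Daughter: A = 10, Z = 5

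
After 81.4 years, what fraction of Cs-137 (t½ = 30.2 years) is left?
N/N₀ = (1/2)^(t/t½) = 0.1544 = 15.4%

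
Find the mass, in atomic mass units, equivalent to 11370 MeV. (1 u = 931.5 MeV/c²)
m = E/c² = 12.21 u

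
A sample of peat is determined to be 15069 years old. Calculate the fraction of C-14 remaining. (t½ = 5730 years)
N/N₀ = (1/2)^(t/t½) = 0.1616 = 16.2%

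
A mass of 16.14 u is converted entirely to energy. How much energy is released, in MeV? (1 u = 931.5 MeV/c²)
E = mc² = 15030 MeV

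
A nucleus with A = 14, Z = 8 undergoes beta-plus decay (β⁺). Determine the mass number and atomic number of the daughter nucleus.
Daughter: A = 14, Z = 7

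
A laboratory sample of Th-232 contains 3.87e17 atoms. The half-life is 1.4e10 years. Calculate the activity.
A = λN = 1.916e7 decays/year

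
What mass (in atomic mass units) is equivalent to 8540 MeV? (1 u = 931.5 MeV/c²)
m = E/c² = 9.168 u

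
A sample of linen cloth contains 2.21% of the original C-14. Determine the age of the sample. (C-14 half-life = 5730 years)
Age = t½ × log₂(1/ratio) = 31510 years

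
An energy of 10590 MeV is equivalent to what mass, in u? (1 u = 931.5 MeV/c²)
m = E/c² = 11.37 u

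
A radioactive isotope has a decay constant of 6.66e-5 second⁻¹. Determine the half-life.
t½ = ln(2)/λ = 10410 seconds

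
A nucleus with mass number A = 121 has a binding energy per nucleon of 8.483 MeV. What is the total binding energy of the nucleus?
B.E. = 8.483 × 121 = 1026 MeV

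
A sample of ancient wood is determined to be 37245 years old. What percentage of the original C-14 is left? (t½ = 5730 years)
N/N₀ = (1/2)^(t/t½) = 0.01105 = 1.1%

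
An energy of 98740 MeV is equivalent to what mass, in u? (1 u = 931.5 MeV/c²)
m = E/c² = 106 u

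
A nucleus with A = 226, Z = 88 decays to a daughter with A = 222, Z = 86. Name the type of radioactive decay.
ΔA = -4, ΔZ = -2 ⇒ alpha decay (α)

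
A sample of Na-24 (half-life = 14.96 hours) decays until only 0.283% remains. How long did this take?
t = t½ × log₂(N₀/N) = 126.6 hours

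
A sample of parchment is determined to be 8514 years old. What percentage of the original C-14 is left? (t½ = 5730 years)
N/N₀ = (1/2)^(t/t½) = 0.357 = 35.7%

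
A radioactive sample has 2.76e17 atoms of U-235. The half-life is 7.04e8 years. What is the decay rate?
A = λN = 2.717e8 decays/year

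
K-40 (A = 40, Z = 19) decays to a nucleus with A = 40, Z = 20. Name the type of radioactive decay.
ΔA = 0, ΔZ = +1 ⇒ beta-minus decay (β⁻)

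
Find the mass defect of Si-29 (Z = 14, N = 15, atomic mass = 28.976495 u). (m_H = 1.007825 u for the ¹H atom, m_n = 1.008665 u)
Δm = Z·m_H + N·m_n − M = 0.263 u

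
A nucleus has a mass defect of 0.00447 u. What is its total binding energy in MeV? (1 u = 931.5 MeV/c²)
B.E. = Δm × 931.5 = 4.164 MeV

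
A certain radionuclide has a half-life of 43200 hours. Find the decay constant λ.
λ = ln(2)/t½ = 1.605e-5 hour⁻¹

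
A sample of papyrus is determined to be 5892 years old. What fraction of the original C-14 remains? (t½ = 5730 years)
N/N₀ = (1/2)^(t/t½) = 0.4903 = 49%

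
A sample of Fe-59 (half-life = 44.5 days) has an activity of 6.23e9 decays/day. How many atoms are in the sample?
N = A/λ = 4e11 atoms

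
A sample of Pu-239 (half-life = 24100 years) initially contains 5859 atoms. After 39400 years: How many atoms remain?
N = N₀(1/2)^(t/t½) = 1887 atoms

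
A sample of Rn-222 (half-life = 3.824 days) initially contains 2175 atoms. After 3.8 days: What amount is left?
N = N₀(1/2)^(t/t½) = 1092 atoms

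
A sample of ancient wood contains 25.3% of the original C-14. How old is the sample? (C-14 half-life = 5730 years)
Age = t½ × log₂(1/ratio) = 11360 years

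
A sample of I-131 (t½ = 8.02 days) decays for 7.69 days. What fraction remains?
N/N₀ = (1/2)^(t/t½) = 0.5145 = 51.4%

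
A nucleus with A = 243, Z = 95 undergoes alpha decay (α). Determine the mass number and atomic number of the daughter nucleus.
Daughter: A = 239, Z = 93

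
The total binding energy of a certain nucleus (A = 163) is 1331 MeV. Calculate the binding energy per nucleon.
B.E./A = 1331/163 = 8.166 MeV/nucleon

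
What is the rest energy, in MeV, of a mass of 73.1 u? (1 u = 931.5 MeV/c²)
E = mc² = 68090 MeV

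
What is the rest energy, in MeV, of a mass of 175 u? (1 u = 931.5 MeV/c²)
E = mc² = 1.63e5 MeV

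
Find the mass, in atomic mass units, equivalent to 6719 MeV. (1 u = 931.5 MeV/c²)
m = E/c² = 7.213 u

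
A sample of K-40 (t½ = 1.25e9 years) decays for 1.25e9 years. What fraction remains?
N/N₀ = (1/2)^(t/t½) = 0.5 = 50%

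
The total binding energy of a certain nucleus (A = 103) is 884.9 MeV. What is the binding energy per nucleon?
B.E./A = 884.9/103 = 8.591 MeV/nucleon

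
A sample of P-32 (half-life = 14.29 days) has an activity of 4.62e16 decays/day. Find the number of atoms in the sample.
N = A/λ = 9.525e17 atoms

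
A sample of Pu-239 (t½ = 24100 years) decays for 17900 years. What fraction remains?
N/N₀ = (1/2)^(t/t½) = 0.5976 = 59.8%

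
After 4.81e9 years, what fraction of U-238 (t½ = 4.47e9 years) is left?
N/N₀ = (1/2)^(t/t½) = 0.4743 = 47.4%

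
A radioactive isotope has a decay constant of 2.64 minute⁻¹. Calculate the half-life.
t½ = ln(2)/λ = 0.2626 minutes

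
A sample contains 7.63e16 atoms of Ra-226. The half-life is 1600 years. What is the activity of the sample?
A = λN = 3.305e13 decays/year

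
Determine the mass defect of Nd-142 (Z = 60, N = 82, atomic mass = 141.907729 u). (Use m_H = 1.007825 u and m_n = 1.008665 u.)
Δm = Z·m_H + N·m_n − M = 1.272 u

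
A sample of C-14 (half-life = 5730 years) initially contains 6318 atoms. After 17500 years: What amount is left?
N = N₀(1/2)^(t/t½) = 760.7 atoms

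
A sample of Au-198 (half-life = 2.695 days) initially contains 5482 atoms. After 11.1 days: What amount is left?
N = N₀(1/2)^(t/t½) = 315.6 atoms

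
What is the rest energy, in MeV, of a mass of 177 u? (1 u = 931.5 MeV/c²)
E = mc² = 1.649e5 MeV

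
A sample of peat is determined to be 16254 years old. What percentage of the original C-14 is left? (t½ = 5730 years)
N/N₀ = (1/2)^(t/t½) = 0.14 = 14%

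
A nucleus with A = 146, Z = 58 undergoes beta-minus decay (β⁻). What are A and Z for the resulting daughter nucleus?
Daughter: A = 146, Z = 59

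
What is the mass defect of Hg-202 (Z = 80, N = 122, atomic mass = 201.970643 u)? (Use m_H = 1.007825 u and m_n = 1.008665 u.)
Δm = Z·m_H + N·m_n − M = 1.712 u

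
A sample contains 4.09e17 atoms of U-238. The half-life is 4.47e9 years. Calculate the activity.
A = λN = 6.342e7 decays/year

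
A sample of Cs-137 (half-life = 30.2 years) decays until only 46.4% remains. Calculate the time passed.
t = t½ × log₂(N₀/N) = 33.46 years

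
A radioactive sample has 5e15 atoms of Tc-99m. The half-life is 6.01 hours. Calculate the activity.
A = λN = 5.767e14 decays/hour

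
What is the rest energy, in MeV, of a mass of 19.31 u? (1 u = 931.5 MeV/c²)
E = mc² = 17990 MeV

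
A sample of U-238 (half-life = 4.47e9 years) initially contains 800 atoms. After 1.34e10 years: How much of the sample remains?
N = N₀(1/2)^(t/t½) = 100.2 atoms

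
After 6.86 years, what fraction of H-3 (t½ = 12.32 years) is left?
N/N₀ = (1/2)^(t/t½) = 0.6798 = 68%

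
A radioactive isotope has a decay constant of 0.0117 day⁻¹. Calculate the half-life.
t½ = ln(2)/λ = 59.24 days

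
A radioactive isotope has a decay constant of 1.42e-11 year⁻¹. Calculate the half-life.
t½ = ln(2)/λ = 4.881e10 years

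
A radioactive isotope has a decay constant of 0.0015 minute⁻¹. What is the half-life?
t½ = ln(2)/λ = 462.1 minutes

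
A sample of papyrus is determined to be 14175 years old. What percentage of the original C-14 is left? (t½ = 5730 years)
N/N₀ = (1/2)^(t/t½) = 0.18 = 18%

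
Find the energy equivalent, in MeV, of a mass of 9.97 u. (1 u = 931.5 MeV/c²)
E = mc² = 9287 MeV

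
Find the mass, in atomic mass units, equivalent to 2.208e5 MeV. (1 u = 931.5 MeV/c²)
m = E/c² = 237 u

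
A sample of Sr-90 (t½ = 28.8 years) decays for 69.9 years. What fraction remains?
N/N₀ = (1/2)^(t/t½) = 0.1859 = 18.6%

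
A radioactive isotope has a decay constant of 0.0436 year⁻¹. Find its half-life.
t½ = ln(2)/λ = 15.9 years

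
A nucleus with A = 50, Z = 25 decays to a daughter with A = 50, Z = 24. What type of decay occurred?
ΔA = 0, ΔZ = -1 ⇒ beta-plus decay (β⁺) or electron capture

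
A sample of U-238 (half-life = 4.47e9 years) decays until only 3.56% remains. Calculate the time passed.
t = t½ × log₂(N₀/N) = 2.151e10 years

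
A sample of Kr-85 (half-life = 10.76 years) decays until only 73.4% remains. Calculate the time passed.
t = t½ × log₂(N₀/N) = 4.801 years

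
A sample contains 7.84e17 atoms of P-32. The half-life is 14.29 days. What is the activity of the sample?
A = λN = 3.803e16 decays/day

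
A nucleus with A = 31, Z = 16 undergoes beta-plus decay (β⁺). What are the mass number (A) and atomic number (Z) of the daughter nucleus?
Daughter: A = 31, Z = 15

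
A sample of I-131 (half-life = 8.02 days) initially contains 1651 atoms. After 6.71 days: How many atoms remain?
N = N₀(1/2)^(t/t½) = 924.5 atoms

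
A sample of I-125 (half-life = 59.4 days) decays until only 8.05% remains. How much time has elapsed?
t = t½ × log₂(N₀/N) = 215.9 days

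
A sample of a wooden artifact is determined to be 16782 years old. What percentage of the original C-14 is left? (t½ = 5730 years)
N/N₀ = (1/2)^(t/t½) = 0.1313 = 13.1%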